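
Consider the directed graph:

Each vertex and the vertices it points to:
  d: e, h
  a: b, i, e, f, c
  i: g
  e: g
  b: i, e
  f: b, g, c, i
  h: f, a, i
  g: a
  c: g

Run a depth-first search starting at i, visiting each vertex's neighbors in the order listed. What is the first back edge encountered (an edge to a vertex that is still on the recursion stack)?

DFS from i (visiting each vertex's neighbors in the order listed); mark gray on enter, black on exit:
i gray
  g gray
    a gray
      b gray
        b→i: i is gray → back edge
First back edge: b → i.

b→i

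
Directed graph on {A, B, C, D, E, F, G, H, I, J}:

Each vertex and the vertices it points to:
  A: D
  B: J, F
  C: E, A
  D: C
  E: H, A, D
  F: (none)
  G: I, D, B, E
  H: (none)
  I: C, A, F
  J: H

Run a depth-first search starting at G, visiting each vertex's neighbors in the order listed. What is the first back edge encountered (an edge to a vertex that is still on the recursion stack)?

DFS from G (visiting each vertex's neighbors in the order listed); mark gray on enter, black on exit:
G gray
  I gray
    C gray
      E gray
        H gray
        H black
        A gray
          D gray
            D→C: C is gray → back edge
First back edge: D → C.

D->C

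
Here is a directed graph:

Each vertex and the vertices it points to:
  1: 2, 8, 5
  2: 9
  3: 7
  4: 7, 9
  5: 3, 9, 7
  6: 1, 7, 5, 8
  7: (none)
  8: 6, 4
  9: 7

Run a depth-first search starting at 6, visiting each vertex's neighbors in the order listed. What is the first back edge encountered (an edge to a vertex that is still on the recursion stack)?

8->6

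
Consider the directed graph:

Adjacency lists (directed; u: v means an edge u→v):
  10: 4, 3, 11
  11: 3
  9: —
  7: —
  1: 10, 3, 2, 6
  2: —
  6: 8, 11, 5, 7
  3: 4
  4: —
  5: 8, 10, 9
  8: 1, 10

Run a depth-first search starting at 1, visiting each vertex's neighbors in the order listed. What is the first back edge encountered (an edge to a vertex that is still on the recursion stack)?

DFS from 1 (visiting each vertex's neighbors in the order listed); mark gray on enter, black on exit:
1 gray
  10 gray
    4 gray
    4 black
    3 gray
      3→4: 4 black — skip
    3 black
    11 gray
      11→3: 3 black — skip
    11 black
  10 black
  1→3: 3 black — skip
  2 gray
  2 black
  6 gray
    8 gray
      8→1: 1 is gray → back edge
First back edge: 8 → 1.

8→1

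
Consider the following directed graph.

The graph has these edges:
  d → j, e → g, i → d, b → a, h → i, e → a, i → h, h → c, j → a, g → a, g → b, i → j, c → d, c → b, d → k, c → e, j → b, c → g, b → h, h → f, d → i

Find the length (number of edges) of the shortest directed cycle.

For each vertex v, BFS finds the shortest path from v back to v.
The shortest such closed walk is i → d → i, length 2.

2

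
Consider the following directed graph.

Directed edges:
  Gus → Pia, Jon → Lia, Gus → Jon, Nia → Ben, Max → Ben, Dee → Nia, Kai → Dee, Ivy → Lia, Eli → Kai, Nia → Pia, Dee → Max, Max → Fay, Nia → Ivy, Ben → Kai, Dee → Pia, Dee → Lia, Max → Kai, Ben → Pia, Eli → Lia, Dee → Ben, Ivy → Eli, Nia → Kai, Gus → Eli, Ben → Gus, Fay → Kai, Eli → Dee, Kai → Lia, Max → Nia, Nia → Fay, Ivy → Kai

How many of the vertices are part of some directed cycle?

9

A vertex is on a directed cycle iff it belongs to a strongly connected component of size ≥ 2 (or has a self-loop).
The vertices on cycles are {Ben, Dee, Eli, Fay, Gus, Ivy, Kai, Max, Nia} — 9 in total.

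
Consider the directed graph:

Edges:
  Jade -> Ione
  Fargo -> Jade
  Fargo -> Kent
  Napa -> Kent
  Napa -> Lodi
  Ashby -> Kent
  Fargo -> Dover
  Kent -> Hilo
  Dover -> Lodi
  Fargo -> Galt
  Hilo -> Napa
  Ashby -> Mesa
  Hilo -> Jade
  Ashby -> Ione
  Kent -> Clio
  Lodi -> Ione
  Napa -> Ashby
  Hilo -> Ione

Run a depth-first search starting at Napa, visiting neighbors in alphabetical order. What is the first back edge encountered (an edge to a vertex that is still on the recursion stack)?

DFS from Napa (visiting neighbors in alphabetical order); mark gray on enter, black on exit:
Napa gray
  Ashby gray
    Ione gray
    Ione black
    Kent gray
      Clio gray
      Clio black
      Hilo gray
        Hilo→Ione: Ione black — skip
        Jade gray
          Jade→Ione: Ione black — skip
        Jade black
        Hilo→Napa: Napa is gray → back edge
First back edge: Hilo → Napa.

Hilo->Napa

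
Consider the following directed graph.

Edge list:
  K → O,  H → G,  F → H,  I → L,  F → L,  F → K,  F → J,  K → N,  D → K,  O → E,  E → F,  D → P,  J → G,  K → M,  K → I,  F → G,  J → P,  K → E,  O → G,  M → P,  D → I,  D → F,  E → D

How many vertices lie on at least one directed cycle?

5

A vertex is on a directed cycle iff it belongs to a strongly connected component of size ≥ 2 (or has a self-loop).
The vertices on cycles are {D, E, F, K, O} — 5 in total.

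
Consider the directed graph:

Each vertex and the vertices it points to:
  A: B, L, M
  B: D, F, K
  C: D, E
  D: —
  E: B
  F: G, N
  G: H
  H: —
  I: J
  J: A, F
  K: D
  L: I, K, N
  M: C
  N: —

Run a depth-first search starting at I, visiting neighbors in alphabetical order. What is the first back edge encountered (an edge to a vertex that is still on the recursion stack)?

DFS from I (visiting neighbors in alphabetical order); mark gray on enter, black on exit:
I gray
  J gray
    A gray
      B gray
        D gray
        D black
        F gray
          G gray
            H gray
            H black
          G black
          N gray
          N black
        F black
        K gray
          K→D: D black — skip
        K black
      B black
      L gray
        L→I: I is gray → back edge
First back edge: L → I.

L→I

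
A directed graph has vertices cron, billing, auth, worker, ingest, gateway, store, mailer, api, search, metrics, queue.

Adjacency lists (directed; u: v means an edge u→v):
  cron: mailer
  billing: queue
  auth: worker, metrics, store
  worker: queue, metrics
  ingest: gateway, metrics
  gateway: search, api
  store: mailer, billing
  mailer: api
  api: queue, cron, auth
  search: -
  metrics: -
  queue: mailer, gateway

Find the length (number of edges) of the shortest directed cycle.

3

For each vertex v, BFS finds the shortest path from v back to v.
The shortest such closed walk is gateway → api → queue → gateway, length 3.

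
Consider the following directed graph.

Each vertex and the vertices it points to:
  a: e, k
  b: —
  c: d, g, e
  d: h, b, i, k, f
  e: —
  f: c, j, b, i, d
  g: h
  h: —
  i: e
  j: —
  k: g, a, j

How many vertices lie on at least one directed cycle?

5

A vertex is on a directed cycle iff it belongs to a strongly connected component of size ≥ 2 (or has a self-loop).
The vertices on cycles are {a, c, d, f, k} — 5 in total.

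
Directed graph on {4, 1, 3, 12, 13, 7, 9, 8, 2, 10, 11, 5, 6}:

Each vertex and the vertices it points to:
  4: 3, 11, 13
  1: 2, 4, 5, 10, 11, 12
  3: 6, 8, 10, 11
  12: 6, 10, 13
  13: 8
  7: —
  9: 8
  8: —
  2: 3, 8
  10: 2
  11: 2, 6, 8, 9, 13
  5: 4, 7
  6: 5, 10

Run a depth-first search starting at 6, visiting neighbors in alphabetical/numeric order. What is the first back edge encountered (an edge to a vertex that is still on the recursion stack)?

DFS from 6 (visiting neighbors in alphabetical/numeric order); mark gray on enter, black on exit:
6 gray
  5 gray
    4 gray
      3 gray
        3→6: 6 is gray → back edge
First back edge: 3 → 6.

3->6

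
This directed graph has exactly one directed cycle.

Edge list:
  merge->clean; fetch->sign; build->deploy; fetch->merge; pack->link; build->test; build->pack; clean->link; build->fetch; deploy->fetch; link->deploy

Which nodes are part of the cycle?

DFS with gray/black marking from deploy:
deploy gray
  fetch gray
    sign gray
    sign black
    merge gray
      clean gray
        link gray
          link→deploy: deploy is gray → back edge
Back edge closes the cycle deploy → fetch → merge → clean → link → deploy; its vertices are {link, clean, fetch, merge, deploy}.

link, clean, fetch, merge, deploy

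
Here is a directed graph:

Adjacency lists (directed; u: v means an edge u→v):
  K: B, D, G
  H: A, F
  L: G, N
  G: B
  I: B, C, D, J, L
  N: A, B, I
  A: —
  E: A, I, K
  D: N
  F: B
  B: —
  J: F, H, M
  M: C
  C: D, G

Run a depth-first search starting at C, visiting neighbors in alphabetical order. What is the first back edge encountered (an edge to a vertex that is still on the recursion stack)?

DFS from C (visiting neighbors in alphabetical order); mark gray on enter, black on exit:
C gray
  D gray
    N gray
      A gray
      A black
      B gray
      B black
      I gray
        I→B: B black — skip
        I→C: C is gray → back edge
First back edge: I → C.

I->C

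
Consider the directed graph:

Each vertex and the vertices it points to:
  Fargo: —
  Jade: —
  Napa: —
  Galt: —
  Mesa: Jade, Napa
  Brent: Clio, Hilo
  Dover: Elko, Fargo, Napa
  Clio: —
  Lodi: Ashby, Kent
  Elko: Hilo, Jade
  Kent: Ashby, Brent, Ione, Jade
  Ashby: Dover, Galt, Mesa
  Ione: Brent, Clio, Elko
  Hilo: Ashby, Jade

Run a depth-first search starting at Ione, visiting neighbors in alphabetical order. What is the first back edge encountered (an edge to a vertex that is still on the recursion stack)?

Elko→Hilo

DFS from Ione (visiting neighbors in alphabetical order); mark gray on enter, black on exit:
Ione gray
  Brent gray
    Clio gray
    Clio black
    Hilo gray
      Ashby gray
        Dover gray
          Elko gray
            Elko→Hilo: Hilo is gray → back edge
First back edge: Elko → Hilo.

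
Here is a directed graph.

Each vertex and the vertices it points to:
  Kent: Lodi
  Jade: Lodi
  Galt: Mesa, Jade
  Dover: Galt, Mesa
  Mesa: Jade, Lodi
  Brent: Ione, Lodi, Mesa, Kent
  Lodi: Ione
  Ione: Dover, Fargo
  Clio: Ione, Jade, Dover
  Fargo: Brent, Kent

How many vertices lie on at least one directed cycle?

A vertex is on a directed cycle iff it belongs to a strongly connected component of size ≥ 2 (or has a self-loop).
The vertices on cycles are {Galt, Ione, Jade, Kent, Lodi, Mesa, Brent, Dover, Fargo} — 9 in total.

9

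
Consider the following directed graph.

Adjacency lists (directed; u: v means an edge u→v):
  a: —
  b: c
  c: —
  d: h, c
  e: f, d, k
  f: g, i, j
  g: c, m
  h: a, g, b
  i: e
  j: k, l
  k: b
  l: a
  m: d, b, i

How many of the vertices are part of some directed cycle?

A vertex is on a directed cycle iff it belongs to a strongly connected component of size ≥ 2 (or has a self-loop).
The vertices on cycles are {d, e, f, g, h, i, m} — 7 in total.

7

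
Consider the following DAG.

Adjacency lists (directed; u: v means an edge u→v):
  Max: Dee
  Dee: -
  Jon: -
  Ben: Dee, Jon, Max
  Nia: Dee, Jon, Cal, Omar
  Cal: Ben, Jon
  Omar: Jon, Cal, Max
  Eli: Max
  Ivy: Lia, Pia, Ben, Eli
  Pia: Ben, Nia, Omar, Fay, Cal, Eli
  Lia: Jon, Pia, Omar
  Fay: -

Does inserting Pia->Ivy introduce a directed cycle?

Yes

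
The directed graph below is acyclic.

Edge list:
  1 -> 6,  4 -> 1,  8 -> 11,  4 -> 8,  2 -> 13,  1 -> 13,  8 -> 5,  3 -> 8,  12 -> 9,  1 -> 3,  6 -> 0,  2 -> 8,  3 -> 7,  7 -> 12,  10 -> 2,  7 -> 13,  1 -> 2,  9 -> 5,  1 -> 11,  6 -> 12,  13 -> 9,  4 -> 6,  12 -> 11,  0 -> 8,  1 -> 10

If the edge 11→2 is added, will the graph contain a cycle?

Adding 11→2 creates a cycle iff 2 can already reach 11.
Path from 2: 2 → 8 → 11.
So 2 → … → 11 → 2 is a cycle.

Yes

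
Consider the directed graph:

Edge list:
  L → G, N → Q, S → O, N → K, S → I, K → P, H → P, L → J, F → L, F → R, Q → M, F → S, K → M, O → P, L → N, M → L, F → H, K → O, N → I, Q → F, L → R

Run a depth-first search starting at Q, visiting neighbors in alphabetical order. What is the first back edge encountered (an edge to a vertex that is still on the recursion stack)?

M->L

DFS from Q (visiting neighbors in alphabetical order); mark gray on enter, black on exit:
Q gray
  F gray
    H gray
      P gray
      P black
    H black
    L gray
      G gray
      G black
      J gray
      J black
      N gray
        I gray
        I black
        K gray
          M gray
            M→L: L is gray → back edge
First back edge: M → L.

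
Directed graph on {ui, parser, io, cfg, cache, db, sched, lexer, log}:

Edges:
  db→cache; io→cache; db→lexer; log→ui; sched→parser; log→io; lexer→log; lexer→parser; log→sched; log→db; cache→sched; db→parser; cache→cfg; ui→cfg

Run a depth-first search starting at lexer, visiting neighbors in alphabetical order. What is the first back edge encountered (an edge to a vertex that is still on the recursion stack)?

DFS from lexer (visiting neighbors in alphabetical order); mark gray on enter, black on exit:
lexer gray
  log gray
    db gray
      cache gray
        cfg gray
        cfg black
        sched gray
          parser gray
          parser black
        sched black
      cache black
      db→lexer: lexer is gray → back edge
First back edge: db → lexer.

db->lexer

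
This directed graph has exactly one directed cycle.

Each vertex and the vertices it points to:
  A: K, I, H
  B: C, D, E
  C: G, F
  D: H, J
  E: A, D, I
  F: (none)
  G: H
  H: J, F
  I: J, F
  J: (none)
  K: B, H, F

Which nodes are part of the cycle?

A, B, E, K

DFS with gray/black marking from B:
B gray
  C gray
    G gray
      H gray
        J gray
        J black
        F gray
        F black
      H black
    G black
    C→F: F black — skip
  C black
  D gray
    D→H: H black — skip
    D→J: J black — skip
  D black
  E gray
    A gray
      K gray
        K→B: B is gray → back edge
Back edge closes the cycle B → E → A → K → B; its vertices are {A, B, E, K}.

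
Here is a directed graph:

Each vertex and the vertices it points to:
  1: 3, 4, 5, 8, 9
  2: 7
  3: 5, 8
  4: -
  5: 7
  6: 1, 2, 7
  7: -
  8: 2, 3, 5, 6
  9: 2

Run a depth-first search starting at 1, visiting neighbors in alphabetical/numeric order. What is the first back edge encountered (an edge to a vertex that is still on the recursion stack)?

DFS from 1 (visiting neighbors in alphabetical/numeric order); mark gray on enter, black on exit:
1 gray
  3 gray
    5 gray
      7 gray
      7 black
    5 black
    8 gray
      2 gray
        2→7: 7 black — skip
      2 black
      8→3: 3 is gray → back edge
First back edge: 8 → 3.

8→3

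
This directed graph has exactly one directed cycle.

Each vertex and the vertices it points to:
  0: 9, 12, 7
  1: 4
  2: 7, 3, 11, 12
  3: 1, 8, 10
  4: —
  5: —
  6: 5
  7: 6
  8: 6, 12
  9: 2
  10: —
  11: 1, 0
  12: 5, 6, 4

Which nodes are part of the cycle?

0, 2, 9, 11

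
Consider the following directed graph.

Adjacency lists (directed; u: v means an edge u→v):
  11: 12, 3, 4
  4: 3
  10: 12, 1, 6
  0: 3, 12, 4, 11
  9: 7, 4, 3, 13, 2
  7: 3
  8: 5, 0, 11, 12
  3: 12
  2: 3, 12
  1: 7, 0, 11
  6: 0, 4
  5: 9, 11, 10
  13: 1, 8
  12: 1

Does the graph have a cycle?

DFS with white/gray/black marking, starting from 12:
12 gray
  1 gray
    7 gray
      3 gray
        3→12: 12 is gray → back edge
Back edge found, so a cycle exists: 12 → 1 → 7 → 3 → 12.

Yes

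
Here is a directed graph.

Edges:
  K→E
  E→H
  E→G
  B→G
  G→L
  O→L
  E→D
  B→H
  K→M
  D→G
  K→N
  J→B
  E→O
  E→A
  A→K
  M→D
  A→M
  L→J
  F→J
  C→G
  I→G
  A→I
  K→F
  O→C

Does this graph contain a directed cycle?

Yes

DFS with white/gray/black marking, starting from C:
C gray
  G gray
    L gray
      J gray
        B gray
          H gray
          H black
          B→G: G is gray → back edge
Back edge found, so a cycle exists: G → L → J → B → G.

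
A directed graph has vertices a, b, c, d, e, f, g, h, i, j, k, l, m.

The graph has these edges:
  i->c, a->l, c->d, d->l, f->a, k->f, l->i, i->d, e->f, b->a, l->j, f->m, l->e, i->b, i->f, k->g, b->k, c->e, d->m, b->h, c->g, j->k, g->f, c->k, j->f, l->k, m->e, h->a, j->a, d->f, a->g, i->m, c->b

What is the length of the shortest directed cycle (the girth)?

For each vertex v, BFS finds the shortest path from v back to v.
The shortest such closed walk is i → d → l → i, length 3.

3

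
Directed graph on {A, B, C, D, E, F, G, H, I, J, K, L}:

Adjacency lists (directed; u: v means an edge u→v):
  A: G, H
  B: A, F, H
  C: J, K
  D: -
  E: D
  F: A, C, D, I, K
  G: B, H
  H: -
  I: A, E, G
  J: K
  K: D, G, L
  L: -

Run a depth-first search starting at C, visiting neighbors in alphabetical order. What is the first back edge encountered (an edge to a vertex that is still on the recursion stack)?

DFS from C (visiting neighbors in alphabetical order); mark gray on enter, black on exit:
C gray
  J gray
    K gray
      D gray
      D black
      G gray
        B gray
          A gray
            A→G: G is gray → back edge
First back edge: A → G.

A→G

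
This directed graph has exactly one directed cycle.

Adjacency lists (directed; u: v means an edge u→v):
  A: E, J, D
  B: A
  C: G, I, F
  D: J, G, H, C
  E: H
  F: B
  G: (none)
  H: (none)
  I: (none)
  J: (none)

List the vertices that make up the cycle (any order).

DFS with gray/black marking from B:
B gray
  A gray
    E gray
      H gray
      H black
    E black
    J gray
    J black
    D gray
      D→J: J black — skip
      G gray
      G black
      D→H: H black — skip
      C gray
        C→G: G black — skip
        I gray
        I black
        F gray
          F→B: B is gray → back edge
Back edge closes the cycle B → A → D → C → F → B; its vertices are {A, B, C, D, F}.

A, B, C, D, F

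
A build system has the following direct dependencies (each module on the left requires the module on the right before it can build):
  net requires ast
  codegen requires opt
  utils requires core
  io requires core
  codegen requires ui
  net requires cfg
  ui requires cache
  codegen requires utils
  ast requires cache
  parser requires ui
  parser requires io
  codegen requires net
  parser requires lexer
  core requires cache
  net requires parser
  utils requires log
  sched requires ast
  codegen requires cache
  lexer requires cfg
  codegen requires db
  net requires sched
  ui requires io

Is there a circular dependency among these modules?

No

DFS with white/gray/black marking, starting from utils:
utils gray
  core gray
    cache gray
    cache black
  core black
  log gray
  log black
utils black
lexer gray
  cfg gray
  cfg black
lexer black
net gray
  net→cfg: cfg black — skip
  sched gray
    ast gray
      ast→cache: cache black — skip
    ast black
  sched black
  parser gray
    io gray
      io→core: core black — skip
    io black
    ui gray
      ui→cache: cache black — skip
      ui→io: io black — skip
    ui black
    parser→lexer: lexer black — skip
  parser black
  net→ast: ast black — skip
net black
codegen gray
  codegen→utils: utils black — skip
  db gray
  db black
  codegen→ui: ui black — skip
  codegen→net: net black — skip
  opt gray
  opt black
  codegen→cache: cache black — skip
codegen black
Every edge goes to a white or black vertex — no back edge, so the graph is acyclic.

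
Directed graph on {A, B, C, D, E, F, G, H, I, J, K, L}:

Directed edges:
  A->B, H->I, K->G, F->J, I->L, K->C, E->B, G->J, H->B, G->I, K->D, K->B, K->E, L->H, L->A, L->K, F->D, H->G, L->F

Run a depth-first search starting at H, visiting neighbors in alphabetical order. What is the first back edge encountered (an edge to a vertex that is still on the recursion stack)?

DFS from H (visiting neighbors in alphabetical order); mark gray on enter, black on exit:
H gray
  B gray
  B black
  G gray
    I gray
      L gray
        A gray
          A→B: B black — skip
        A black
        F gray
          D gray
          D black
          J gray
          J black
        F black
        L→H: H is gray → back edge
First back edge: L → H.

L->H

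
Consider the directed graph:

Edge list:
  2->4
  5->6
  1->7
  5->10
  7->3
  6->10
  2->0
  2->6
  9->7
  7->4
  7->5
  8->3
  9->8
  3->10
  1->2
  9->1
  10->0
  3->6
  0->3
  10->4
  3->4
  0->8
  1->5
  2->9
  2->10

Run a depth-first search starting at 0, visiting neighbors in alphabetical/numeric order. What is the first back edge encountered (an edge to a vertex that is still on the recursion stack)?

DFS from 0 (visiting neighbors in alphabetical/numeric order); mark gray on enter, black on exit:
0 gray
  3 gray
    4 gray
    4 black
    6 gray
      10 gray
        10→0: 0 is gray → back edge
First back edge: 10 → 0.

10→0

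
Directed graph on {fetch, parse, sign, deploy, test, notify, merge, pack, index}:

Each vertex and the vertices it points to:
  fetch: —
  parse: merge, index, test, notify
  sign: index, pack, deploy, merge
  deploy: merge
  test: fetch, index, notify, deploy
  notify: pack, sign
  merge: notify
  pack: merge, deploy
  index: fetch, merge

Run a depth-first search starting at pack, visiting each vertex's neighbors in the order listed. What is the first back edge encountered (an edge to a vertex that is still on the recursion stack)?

notify->pack

DFS from pack (visiting each vertex's neighbors in the order listed); mark gray on enter, black on exit:
pack gray
  merge gray
    notify gray
      notify→pack: pack is gray → back edge
First back edge: notify → pack.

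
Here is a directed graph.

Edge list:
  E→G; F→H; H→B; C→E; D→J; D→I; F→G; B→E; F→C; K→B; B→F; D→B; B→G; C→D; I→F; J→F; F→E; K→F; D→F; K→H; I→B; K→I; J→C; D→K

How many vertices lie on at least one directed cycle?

A vertex is on a directed cycle iff it belongs to a strongly connected component of size ≥ 2 (or has a self-loop).
The vertices on cycles are {B, C, D, F, H, I, J, K} — 8 in total.

8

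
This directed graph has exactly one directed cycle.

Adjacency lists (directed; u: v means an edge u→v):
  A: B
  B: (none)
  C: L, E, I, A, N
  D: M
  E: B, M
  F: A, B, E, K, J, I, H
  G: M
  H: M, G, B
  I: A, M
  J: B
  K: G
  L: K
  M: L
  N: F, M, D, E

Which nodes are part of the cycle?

DFS with gray/black marking from L:
L gray
  K gray
    G gray
      M gray
        M→L: L is gray → back edge
Back edge closes the cycle L → K → G → M → L; its vertices are {G, K, L, M}.

G, K, L, M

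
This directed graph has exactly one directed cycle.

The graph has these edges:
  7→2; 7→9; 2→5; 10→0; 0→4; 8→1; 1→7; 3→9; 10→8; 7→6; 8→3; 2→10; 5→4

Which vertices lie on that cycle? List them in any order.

DFS with gray/black marking from 2:
2 gray
  5 gray
    4 gray
    4 black
  5 black
  10 gray
    0 gray
      0→4: 4 black — skip
    0 black
    8 gray
      1 gray
        7 gray
          6 gray
          6 black
          9 gray
          9 black
          7→2: 2 is gray → back edge
Back edge closes the cycle 2 → 10 → 8 → 1 → 7 → 2; its vertices are {1, 2, 7, 8, 10}.

1, 2, 7, 8, 10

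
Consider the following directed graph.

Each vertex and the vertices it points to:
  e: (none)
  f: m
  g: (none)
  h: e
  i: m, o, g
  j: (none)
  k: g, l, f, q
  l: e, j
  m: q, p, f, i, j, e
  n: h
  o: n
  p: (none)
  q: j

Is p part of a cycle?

p lies on a cycle iff there is a path from p back to itself.
Exploring from p, it never reaches itself; equivalently, its strongly connected component is a singleton.

No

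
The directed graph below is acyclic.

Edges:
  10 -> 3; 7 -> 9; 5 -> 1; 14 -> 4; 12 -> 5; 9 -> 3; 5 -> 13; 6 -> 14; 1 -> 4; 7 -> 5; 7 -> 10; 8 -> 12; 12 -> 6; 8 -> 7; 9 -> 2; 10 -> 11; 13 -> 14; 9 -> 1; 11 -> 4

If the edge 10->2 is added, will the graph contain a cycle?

No

Adding 10→2 creates a cycle iff 2 can already reach 10.
Explore from 2: no path reaches 10. The graph stays acyclic.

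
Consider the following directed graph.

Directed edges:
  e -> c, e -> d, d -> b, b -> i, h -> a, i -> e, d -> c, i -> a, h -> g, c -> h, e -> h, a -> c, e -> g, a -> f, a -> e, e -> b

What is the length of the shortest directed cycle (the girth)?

3

For each vertex v, BFS finds the shortest path from v back to v.
The shortest such closed walk is a → c → h → a, length 3.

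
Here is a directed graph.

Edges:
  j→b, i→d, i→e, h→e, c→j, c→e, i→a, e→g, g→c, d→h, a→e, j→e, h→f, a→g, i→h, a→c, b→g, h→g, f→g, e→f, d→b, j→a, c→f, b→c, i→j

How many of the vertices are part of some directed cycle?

A vertex is on a directed cycle iff it belongs to a strongly connected component of size ≥ 2 (or has a self-loop).
The vertices on cycles are {a, b, c, e, f, g, j} — 7 in total.

7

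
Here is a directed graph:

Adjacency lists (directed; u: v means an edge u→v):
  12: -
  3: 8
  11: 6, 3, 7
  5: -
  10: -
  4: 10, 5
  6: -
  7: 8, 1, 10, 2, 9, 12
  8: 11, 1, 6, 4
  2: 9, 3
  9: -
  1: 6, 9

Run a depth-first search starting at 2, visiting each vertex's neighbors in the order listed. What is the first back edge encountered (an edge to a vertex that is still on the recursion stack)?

11→3

DFS from 2 (visiting each vertex's neighbors in the order listed); mark gray on enter, black on exit:
2 gray
  9 gray
  9 black
  3 gray
    8 gray
      11 gray
        6 gray
        6 black
        11→3: 3 is gray → back edge
First back edge: 11 → 3.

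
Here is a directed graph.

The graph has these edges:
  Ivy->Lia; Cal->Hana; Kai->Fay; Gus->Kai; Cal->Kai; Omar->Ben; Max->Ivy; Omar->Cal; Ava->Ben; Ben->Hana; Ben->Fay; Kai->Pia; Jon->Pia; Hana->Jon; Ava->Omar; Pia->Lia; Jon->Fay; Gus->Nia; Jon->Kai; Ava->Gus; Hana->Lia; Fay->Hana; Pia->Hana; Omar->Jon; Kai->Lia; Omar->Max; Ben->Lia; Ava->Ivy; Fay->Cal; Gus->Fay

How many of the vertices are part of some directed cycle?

A vertex is on a directed cycle iff it belongs to a strongly connected component of size ≥ 2 (or has a self-loop).
The vertices on cycles are {Cal, Fay, Jon, Kai, Pia, Hana} — 6 in total.

6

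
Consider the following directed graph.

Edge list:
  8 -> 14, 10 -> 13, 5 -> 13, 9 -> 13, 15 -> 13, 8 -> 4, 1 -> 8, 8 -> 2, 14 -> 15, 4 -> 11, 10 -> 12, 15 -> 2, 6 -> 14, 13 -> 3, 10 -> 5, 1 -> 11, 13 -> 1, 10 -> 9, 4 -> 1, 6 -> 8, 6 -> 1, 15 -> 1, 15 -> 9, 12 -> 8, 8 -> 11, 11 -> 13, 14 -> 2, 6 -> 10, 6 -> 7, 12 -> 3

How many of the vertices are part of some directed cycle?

A vertex is on a directed cycle iff it belongs to a strongly connected component of size ≥ 2 (or has a self-loop).
The vertices on cycles are {1, 4, 8, 9, 11, 13, 14, 15} — 8 in total.

8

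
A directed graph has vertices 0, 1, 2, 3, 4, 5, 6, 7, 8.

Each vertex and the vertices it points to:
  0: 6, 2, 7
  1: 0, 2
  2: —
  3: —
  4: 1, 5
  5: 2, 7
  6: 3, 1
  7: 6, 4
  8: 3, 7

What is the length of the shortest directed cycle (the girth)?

For each vertex v, BFS finds the shortest path from v back to v.
The shortest such closed walk is 7 → 4 → 5 → 7, length 3.

3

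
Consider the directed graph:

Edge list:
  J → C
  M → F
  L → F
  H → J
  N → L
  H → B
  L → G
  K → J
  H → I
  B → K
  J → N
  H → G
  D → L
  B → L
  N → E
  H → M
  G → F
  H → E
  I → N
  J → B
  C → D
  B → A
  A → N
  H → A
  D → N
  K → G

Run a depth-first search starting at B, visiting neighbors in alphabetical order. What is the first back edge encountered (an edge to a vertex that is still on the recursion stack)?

DFS from B (visiting neighbors in alphabetical order); mark gray on enter, black on exit:
B gray
  A gray
    N gray
      E gray
      E black
      L gray
        F gray
        F black
        G gray
          G→F: F black — skip
        G black
      L black
    N black
  A black
  K gray
    K→G: G black — skip
    J gray
      J→B: B is gray → back edge
First back edge: J → B.

J->B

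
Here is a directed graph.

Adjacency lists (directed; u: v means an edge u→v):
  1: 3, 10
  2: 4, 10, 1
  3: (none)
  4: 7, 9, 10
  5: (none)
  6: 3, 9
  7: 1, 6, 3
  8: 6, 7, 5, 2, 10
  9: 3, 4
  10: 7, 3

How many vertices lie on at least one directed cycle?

6

A vertex is on a directed cycle iff it belongs to a strongly connected component of size ≥ 2 (or has a self-loop).
The vertices on cycles are {1, 4, 6, 7, 9, 10} — 6 in total.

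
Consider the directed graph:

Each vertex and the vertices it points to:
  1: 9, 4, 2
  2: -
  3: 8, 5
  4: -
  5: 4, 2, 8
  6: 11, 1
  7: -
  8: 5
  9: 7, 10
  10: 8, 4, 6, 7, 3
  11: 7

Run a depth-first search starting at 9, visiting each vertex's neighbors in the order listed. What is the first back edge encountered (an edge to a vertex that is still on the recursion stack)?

DFS from 9 (visiting each vertex's neighbors in the order listed); mark gray on enter, black on exit:
9 gray
  7 gray
  7 black
  10 gray
    8 gray
      5 gray
        4 gray
        4 black
        2 gray
        2 black
        5→8: 8 is gray → back edge
First back edge: 5 → 8.

5->8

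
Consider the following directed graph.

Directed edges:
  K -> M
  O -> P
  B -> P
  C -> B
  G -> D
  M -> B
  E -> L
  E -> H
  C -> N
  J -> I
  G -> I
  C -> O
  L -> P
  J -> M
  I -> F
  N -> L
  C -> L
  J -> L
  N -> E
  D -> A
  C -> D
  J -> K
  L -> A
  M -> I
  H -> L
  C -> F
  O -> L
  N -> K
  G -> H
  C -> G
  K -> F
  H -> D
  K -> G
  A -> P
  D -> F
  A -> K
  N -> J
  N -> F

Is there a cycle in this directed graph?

Yes

DFS with white/gray/black marking, starting from H:
H gray
  L gray
    P gray
    P black
    A gray
      K gray
        M gray
          B gray
            B→P: P black — skip
          B black
          I gray
            F gray
            F black
          I black
        M black
        K→F: F black — skip
        G gray
          D gray
            D→F: F black — skip
            D→A: A is gray → back edge
Back edge found, so a cycle exists: A → K → G → D → A.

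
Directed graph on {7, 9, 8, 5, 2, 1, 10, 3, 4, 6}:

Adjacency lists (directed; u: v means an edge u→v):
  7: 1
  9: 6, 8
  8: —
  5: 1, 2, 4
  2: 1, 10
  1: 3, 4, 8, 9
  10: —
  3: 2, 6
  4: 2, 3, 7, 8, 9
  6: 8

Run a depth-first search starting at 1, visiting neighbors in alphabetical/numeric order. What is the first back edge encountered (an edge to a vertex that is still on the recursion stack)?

2->1

DFS from 1 (visiting neighbors in alphabetical/numeric order); mark gray on enter, black on exit:
1 gray
  3 gray
    2 gray
      2→1: 1 is gray → back edge
First back edge: 2 → 1.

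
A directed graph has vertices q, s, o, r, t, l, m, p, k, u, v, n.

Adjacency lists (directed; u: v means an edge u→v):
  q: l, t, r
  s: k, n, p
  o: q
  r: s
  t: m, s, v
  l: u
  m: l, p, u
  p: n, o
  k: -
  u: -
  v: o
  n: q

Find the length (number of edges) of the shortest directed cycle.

For each vertex v, BFS finds the shortest path from v back to v.
The shortest such closed walk is o → q → t → v → o, length 4.

4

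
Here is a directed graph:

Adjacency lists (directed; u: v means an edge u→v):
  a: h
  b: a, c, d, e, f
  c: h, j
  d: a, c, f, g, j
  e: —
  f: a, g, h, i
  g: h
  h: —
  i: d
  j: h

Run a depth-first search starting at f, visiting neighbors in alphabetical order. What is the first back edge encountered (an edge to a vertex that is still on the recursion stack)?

d→f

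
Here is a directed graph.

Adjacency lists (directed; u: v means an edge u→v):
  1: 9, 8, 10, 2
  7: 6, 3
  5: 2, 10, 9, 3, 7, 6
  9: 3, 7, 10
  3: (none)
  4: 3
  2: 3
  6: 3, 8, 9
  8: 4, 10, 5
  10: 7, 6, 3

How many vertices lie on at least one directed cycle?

6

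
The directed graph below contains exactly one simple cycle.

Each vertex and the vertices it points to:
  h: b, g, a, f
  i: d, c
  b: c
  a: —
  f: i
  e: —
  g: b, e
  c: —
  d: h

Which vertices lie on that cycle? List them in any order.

DFS with gray/black marking from h:
h gray
  b gray
    c gray
    c black
  b black
  g gray
    g→b: b black — skip
    e gray
    e black
  g black
  a gray
  a black
  f gray
    i gray
      d gray
        d→h: h is gray → back edge
Back edge closes the cycle h → f → i → d → h; its vertices are {d, f, h, i}.

d, f, h, i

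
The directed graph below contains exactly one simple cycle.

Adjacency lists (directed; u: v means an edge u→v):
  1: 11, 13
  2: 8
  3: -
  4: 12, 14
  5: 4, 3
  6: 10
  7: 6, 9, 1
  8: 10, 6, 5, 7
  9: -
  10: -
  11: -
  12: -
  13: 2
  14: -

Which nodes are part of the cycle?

1, 2, 7, 8, 13

DFS with gray/black marking from 8:
8 gray
  10 gray
  10 black
  6 gray
    6→10: 10 black — skip
  6 black
  5 gray
    4 gray
      12 gray
      12 black
      14 gray
      14 black
    4 black
    3 gray
    3 black
  5 black
  7 gray
    7→6: 6 black — skip
    9 gray
    9 black
    1 gray
      11 gray
      11 black
      13 gray
        2 gray
          2→8: 8 is gray → back edge
Back edge closes the cycle 8 → 7 → 1 → 13 → 2 → 8; its vertices are {1, 2, 7, 8, 13}.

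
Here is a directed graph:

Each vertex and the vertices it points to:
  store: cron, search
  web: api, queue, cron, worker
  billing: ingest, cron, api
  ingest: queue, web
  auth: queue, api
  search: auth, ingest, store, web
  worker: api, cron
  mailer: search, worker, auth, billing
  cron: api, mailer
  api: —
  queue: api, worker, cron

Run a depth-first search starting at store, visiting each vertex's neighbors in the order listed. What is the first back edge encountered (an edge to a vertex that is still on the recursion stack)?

worker→cron

DFS from store (visiting each vertex's neighbors in the order listed); mark gray on enter, black on exit:
store gray
  cron gray
    api gray
    api black
    mailer gray
      search gray
        auth gray
          queue gray
            queue→api: api black — skip
            worker gray
              worker→api: api black — skip
              worker→cron: cron is gray → back edge
First back edge: worker → cron.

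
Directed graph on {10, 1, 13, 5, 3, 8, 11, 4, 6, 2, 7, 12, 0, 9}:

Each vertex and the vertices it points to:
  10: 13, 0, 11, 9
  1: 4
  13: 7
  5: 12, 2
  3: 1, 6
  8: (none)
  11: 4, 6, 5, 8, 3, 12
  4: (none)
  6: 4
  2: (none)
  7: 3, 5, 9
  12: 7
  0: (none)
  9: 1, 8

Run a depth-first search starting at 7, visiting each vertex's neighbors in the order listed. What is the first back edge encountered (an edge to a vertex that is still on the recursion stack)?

12→7

DFS from 7 (visiting each vertex's neighbors in the order listed); mark gray on enter, black on exit:
7 gray
  3 gray
    1 gray
      4 gray
      4 black
    1 black
    6 gray
      6→4: 4 black — skip
    6 black
  3 black
  5 gray
    12 gray
      12→7: 7 is gray → back edge
First back edge: 12 → 7.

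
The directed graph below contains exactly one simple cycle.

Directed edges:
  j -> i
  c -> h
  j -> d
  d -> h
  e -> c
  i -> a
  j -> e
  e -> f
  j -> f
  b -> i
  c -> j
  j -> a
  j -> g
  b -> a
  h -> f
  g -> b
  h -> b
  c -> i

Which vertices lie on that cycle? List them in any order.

c, e, j

DFS with gray/black marking from c:
c gray
  i gray
    a gray
    a black
  i black
  j gray
    g gray
      b gray
        b→a: a black — skip
        b→i: i black — skip
      b black
    g black
    j→i: i black — skip
    j→a: a black — skip
    f gray
    f black
    e gray
      e→c: c is gray → back edge
Back edge closes the cycle c → j → e → c; its vertices are {c, e, j}.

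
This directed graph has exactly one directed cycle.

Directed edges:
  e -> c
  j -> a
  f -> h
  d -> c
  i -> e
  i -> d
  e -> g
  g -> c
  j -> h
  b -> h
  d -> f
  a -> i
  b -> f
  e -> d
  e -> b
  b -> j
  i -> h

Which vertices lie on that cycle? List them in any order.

DFS with gray/black marking from i:
i gray
  d gray
    f gray
      h gray
      h black
    f black
    c gray
    c black
  d black
  i→h: h black — skip
  e gray
    g gray
      g→c: c black — skip
    g black
    e→c: c black — skip
    e→d: d black — skip
    b gray
      b→f: f black — skip
      j gray
        j→h: h black — skip
        a gray
          a→i: i is gray → back edge
Back edge closes the cycle i → e → b → j → a → i; its vertices are {a, b, e, i, j}.

a, b, e, i, j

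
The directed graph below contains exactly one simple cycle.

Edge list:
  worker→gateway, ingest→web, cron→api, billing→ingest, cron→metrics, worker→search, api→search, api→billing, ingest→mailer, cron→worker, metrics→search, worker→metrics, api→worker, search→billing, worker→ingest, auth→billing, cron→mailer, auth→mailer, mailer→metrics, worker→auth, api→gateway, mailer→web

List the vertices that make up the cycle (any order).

DFS with gray/black marking from metrics:
metrics gray
  search gray
    billing gray
      ingest gray
        web gray
        web black
        mailer gray
          mailer→metrics: metrics is gray → back edge
Back edge closes the cycle metrics → search → billing → ingest → mailer → metrics; its vertices are {ingest, mailer, search, billing, metrics}.

ingest, mailer, search, billing, metrics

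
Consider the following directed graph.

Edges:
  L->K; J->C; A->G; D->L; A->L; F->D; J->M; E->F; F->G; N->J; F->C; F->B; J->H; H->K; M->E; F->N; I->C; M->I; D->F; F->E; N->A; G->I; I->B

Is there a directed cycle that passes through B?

B lies on a cycle iff there is a path from B back to itself.
Exploring from B, it never reaches itself; equivalently, its strongly connected component is a singleton.

No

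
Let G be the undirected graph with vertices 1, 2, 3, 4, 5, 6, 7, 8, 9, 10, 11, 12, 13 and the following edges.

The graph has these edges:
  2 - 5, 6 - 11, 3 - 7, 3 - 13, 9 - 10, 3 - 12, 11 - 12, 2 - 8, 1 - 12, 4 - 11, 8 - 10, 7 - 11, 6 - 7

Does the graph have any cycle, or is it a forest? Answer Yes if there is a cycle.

Yes

DFS, tracking each vertex's parent; an edge to a visited non-parent vertex closes a cycle.
Start from 13:
visit 13 (parent –)
  visit 3 (parent 13)
    visit 7 (parent 3)
      visit 11 (parent 7)
        visit 6 (parent 11)
          6–7: 7 visited and ≠ parent → cycle
Cycle: 7 – 11 – 6 – 7.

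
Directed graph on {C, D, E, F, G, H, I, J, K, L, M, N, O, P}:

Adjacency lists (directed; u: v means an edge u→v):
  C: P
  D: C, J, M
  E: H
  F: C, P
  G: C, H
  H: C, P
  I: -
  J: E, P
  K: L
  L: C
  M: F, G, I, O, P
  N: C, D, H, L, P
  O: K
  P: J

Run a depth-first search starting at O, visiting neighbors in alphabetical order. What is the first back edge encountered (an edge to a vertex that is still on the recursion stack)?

DFS from O (visiting neighbors in alphabetical order); mark gray on enter, black on exit:
O gray
  K gray
    L gray
      C gray
        P gray
          J gray
            E gray
              H gray
                H→C: C is gray → back edge
First back edge: H → C.

H→C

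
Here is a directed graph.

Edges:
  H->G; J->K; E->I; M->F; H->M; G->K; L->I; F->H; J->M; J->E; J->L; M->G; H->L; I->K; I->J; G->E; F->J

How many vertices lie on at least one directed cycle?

A vertex is on a directed cycle iff it belongs to a strongly connected component of size ≥ 2 (or has a self-loop).
The vertices on cycles are {E, F, G, H, I, J, L, M} — 8 in total.

8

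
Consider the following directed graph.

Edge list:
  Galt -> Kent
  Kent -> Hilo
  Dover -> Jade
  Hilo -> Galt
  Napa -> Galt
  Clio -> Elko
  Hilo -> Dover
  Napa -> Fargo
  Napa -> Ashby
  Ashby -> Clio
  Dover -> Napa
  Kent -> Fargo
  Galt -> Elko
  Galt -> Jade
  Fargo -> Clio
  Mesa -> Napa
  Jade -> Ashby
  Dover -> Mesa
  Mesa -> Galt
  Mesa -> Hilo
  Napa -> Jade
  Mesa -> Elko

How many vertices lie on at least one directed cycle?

A vertex is on a directed cycle iff it belongs to a strongly connected component of size ≥ 2 (or has a self-loop).
The vertices on cycles are {Galt, Hilo, Kent, Mesa, Napa, Dover} — 6 in total.

6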